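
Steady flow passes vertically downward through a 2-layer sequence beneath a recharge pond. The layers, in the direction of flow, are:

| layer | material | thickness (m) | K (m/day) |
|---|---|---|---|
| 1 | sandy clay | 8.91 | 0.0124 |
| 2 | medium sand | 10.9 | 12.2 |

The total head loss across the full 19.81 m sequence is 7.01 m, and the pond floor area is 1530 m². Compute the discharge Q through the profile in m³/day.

Flow is perpendicular to layering, so the layers act in series and the equivalent K is the thickness-weighted harmonic mean.
Total thickness L = 8.91 + 10.9 = 19.81 m.
Σ(b_i/K_i) = 8.91/0.0124 + 10.9/12.2 = 719.4 d.
K_eq = L / Σ(b_i/K_i) = 19.81 / 719.4 = 0.02754 m/day.
Q = K_eq · A · (Δh/L) = 0.02754 × 1530 × (7.01/19.81) = 14.91 m³/day.

14.9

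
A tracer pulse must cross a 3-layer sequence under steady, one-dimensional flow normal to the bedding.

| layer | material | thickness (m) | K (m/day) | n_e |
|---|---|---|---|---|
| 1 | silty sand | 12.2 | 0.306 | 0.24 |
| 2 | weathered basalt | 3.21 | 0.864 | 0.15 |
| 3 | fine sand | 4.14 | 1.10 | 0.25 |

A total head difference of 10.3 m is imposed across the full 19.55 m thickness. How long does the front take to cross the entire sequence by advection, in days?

20.4

With flow normal to the layers, continuity requires the same specific discharge q through every layer.
Σ(b_i/K_i) = 12.2/0.306 + 3.21/0.864 + 4.14/1.10 = 47.35 d.
q = Δh / Σ(b_i/K_i) = 10.3 / 47.35 = 0.2175 m/day.
In each layer the seepage velocity is v_i = q/n_i, so the layer transit time is t_i = b_i·n_i / q:
  layer 1 (silty sand): t_1 = 12.2 × 0.24 / 0.2175 = 13.46 d
  layer 2 (weathered basalt): t_2 = 3.21 × 0.15 / 0.2175 = 2.213 d
  layer 3 (fine sand): t_3 = 4.14 × 0.25 / 0.2175 = 4.758 d
Total t = Σ t_i = 20.43 days.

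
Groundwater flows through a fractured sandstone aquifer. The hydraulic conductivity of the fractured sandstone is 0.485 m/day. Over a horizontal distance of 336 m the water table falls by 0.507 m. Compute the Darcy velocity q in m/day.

Hydraulic gradient i = Δh / L = 0.507 / 336 = 0.001509.
Specific discharge q = K · i = 0.4850 × 0.001509 = 0.0007318 m/day.

0.000732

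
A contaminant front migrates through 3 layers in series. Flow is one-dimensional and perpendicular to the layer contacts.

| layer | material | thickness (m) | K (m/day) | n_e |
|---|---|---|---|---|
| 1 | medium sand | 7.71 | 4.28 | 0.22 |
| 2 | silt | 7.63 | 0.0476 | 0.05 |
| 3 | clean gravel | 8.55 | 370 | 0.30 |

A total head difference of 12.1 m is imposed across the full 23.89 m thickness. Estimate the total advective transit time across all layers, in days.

With flow normal to the layers, continuity requires the same specific discharge q through every layer.
Σ(b_i/K_i) = 7.71/4.28 + 7.63/0.0476 + 8.55/370 = 162.1 d.
q = Δh / Σ(b_i/K_i) = 12.1 / 162.1 = 0.07464 m/day.
In each layer the seepage velocity is v_i = q/n_i, so the layer transit time is t_i = b_i·n_i / q:
  layer 1 (medium sand): t_1 = 7.71 × 0.22 / 0.07464 = 22.73 d
  layer 2 (silt): t_2 = 7.63 × 0.05 / 0.07464 = 5.111 d
  layer 3 (clean gravel): t_3 = 8.55 × 0.30 / 0.07464 = 34.37 d
Total t = Σ t_i = 62.20 days.

62.2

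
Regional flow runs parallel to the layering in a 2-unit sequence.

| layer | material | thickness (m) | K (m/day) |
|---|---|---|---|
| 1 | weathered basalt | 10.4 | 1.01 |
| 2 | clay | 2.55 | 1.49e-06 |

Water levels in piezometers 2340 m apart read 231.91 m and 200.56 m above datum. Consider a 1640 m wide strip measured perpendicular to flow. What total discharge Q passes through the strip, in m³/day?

231

Flow is parallel to layering, so each bed carries its own Darcy discharge and the transmissivities add.
Σ(K_i·b_i) = 1.01×10.4 + 1.49e-06×2.55 = 10.50 m²/day.
Hydraulic gradient i = (231.91 − 200.56) / 2340 = 31.35 / 2340 = 0.01340.
Q = Σ(K_i·b_i) · W · i = 10.50 × 1640 × 0.01340 = 230.8 m³/day.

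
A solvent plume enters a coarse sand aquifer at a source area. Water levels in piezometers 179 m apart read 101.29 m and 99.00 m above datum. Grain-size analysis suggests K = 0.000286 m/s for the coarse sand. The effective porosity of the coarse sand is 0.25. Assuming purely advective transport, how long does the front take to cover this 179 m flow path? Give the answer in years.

0.388

Convert K: 0.000286 m/s × 86400 = 24.71 m/day.
Hydraulic gradient i = (101.29 − 99.00) / 179 = 2.29 / 179 = 0.01279.
Darcy flux q = K · i = 24.71 × 0.01279 = 0.3161 m/day.
Seepage velocity v = q / n_e = 0.3161 / 0.25 = 1.265 m/day.
Travel time t = L / v = 179 / 1.265 = 141.6 days = 0.3876 years.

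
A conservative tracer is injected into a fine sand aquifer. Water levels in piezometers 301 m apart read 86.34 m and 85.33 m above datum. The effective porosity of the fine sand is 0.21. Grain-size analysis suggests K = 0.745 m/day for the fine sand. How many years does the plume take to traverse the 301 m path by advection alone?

69.2

Hydraulic gradient i = (86.34 − 85.33) / 301 = 1.01 / 301 = 0.003355.
Darcy flux q = K · i = 0.7450 × 0.003355 = 0.002500 m/day.
Seepage velocity v = q / n_e = 0.002500 / 0.21 = 0.01190 m/day.
Travel time t = L / v = 301 / 0.01190 = 25286 days = 69.23 years.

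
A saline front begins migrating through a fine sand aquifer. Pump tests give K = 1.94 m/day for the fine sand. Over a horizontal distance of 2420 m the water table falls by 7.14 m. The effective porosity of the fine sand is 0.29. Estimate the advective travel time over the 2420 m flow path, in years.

336

Hydraulic gradient i = Δh / L = 7.14 / 2420 = 0.002950.
Darcy flux q = K · i = 1.940 × 0.002950 = 0.005724 m/day.
Seepage velocity v = q / n_e = 0.005724 / 0.29 = 0.01974 m/day.
Travel time t = L / v = 2420 / 0.01974 = 1.226e+05 days = 335.7 years.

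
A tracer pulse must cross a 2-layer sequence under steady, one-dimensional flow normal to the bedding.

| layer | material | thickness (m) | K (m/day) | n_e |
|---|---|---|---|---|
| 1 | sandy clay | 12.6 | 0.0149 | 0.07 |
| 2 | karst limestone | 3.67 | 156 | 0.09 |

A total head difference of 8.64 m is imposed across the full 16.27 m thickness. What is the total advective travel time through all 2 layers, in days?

With flow normal to the layers, continuity requires the same specific discharge q through every layer.
Σ(b_i/K_i) = 12.6/0.0149 + 3.67/156 = 845.7 d.
q = Δh / Σ(b_i/K_i) = 8.64 / 845.7 = 0.01022 m/day.
In each layer the seepage velocity is v_i = q/n_i, so the layer transit time is t_i = b_i·n_i / q:
  layer 1 (sandy clay): t_1 = 12.6 × 0.07 / 0.01022 = 86.33 d
  layer 2 (karst limestone): t_2 = 3.67 × 0.09 / 0.01022 = 32.33 d
Total t = Σ t_i = 118.7 days.

119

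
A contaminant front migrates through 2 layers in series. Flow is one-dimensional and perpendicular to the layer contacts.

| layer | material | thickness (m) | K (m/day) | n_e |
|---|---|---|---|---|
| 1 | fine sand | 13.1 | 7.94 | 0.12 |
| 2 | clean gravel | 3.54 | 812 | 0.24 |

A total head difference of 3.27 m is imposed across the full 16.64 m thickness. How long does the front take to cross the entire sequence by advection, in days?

1.23

With flow normal to the layers, continuity requires the same specific discharge q through every layer.
Σ(b_i/K_i) = 13.1/7.94 + 3.54/812 = 1.654 d.
q = Δh / Σ(b_i/K_i) = 3.27 / 1.654 = 1.977 m/day.
In each layer the seepage velocity is v_i = q/n_i, so the layer transit time is t_i = b_i·n_i / q:
  layer 1 (fine sand): t_1 = 13.1 × 0.12 / 1.977 = 0.7952 d
  layer 2 (clean gravel): t_2 = 3.54 × 0.24 / 1.977 = 0.4298 d
Total t = Σ t_i = 1.225 days.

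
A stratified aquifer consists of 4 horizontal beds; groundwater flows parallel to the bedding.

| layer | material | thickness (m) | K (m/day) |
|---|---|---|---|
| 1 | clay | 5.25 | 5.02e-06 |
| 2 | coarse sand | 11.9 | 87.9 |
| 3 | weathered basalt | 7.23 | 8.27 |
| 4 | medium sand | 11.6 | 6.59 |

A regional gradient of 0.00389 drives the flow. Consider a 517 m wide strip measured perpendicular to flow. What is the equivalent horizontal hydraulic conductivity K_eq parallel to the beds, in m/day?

Flow is parallel to layering, so each bed carries its own Darcy discharge and the transmissivities add.
Σ(K_i·b_i) = 5.02e-06×5.25 + 87.9×11.9 + 8.27×7.23 + 6.59×11.6 = 1182 m²/day.
Total thickness b = 35.98 m, so K_eq = Σ(K_i·b_i)/b = 32.86 m/day.

32.9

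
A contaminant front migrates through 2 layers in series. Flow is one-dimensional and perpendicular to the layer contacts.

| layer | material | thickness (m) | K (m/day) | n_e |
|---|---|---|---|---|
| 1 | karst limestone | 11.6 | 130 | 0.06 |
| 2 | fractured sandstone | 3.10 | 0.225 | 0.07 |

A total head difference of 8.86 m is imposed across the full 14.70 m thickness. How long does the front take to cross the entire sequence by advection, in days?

1.43

With flow normal to the layers, continuity requires the same specific discharge q through every layer.
Σ(b_i/K_i) = 11.6/130 + 3.10/0.225 = 13.87 d.
q = Δh / Σ(b_i/K_i) = 8.86 / 13.87 = 0.6389 m/day.
In each layer the seepage velocity is v_i = q/n_i, so the layer transit time is t_i = b_i·n_i / q:
  layer 1 (karst limestone): t_1 = 11.6 × 0.06 / 0.6389 = 1.089 d
  layer 2 (fractured sandstone): t_2 = 3.10 × 0.07 / 0.6389 = 0.3396 d
Total t = Σ t_i = 1.429 days.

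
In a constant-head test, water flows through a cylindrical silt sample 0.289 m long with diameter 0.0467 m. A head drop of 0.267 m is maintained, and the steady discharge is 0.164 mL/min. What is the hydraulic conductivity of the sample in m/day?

Cross-sectional area A = π·(d/2)² = π × (0.0467/2)² = 0.001713 m².
Convert discharge: 0.164 mL/min = 2.733e-09 m³/s.
Darcy's law rearranged: K = Q·L / (A·Δh) = 2.733e-09 × 0.289 / (0.001713 × 0.267) = 1.727e-06 m/s = 0.1492 m/day.

0.149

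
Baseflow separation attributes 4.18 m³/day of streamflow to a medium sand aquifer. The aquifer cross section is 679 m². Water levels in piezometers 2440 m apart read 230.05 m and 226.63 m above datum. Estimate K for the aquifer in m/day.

Hydraulic gradient i = (230.05 − 226.63) / 2440 = 3.42 / 2440 = 0.001402.
From Q = K·A·i, K = Q / (A·i) = 4.18 / (679.0 × 0.001402) = 4.392 m/day.

4.39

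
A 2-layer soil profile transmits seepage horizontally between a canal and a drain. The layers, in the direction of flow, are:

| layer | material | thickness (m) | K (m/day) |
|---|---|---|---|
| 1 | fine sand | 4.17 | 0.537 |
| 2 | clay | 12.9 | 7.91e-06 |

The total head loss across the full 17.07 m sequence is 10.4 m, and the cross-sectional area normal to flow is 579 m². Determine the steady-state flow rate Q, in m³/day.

0.00369

Flow is perpendicular to layering, so the layers act in series and the equivalent K is the thickness-weighted harmonic mean.
Total thickness L = 4.17 + 12.9 = 17.07 m.
Σ(b_i/K_i) = 4.17/0.537 + 12.9/7.91e-06 = 1.631e+06 d.
K_eq = L / Σ(b_i/K_i) = 17.07 / 1.631e+06 = 1.047e-05 m/day.
Q = K_eq · A · (Δh/L) = 1.047e-05 × 579 × (10.4/17.07) = 0.003692 m³/day.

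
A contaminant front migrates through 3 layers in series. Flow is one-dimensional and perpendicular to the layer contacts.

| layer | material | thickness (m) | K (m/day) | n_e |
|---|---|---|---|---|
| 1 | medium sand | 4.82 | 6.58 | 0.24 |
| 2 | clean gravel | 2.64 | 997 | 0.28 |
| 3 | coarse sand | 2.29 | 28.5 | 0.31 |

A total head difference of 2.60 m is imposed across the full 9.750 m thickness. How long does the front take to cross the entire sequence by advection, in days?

With flow normal to the layers, continuity requires the same specific discharge q through every layer.
Σ(b_i/K_i) = 4.82/6.58 + 2.64/997 + 2.29/28.5 = 0.8155 d.
q = Δh / Σ(b_i/K_i) = 2.60 / 0.8155 = 3.188 m/day.
In each layer the seepage velocity is v_i = q/n_i, so the layer transit time is t_i = b_i·n_i / q:
  layer 1 (medium sand): t_1 = 4.82 × 0.24 / 3.188 = 0.3628 d
  layer 2 (clean gravel): t_2 = 2.64 × 0.28 / 3.188 = 0.2319 d
  layer 3 (coarse sand): t_3 = 2.29 × 0.31 / 3.188 = 0.2227 d
Total t = Σ t_i = 0.8174 days.

0.817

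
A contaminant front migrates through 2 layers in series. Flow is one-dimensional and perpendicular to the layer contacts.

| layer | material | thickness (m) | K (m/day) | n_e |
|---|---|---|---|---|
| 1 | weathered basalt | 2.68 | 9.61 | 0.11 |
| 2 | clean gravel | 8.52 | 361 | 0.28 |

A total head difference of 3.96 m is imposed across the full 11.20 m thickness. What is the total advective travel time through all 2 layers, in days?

With flow normal to the layers, continuity requires the same specific discharge q through every layer.
Σ(b_i/K_i) = 2.68/9.61 + 8.52/361 = 0.3025 d.
q = Δh / Σ(b_i/K_i) = 3.96 / 0.3025 = 13.09 m/day.
In each layer the seepage velocity is v_i = q/n_i, so the layer transit time is t_i = b_i·n_i / q:
  layer 1 (weathered basalt): t_1 = 2.68 × 0.11 / 13.09 = 0.02252 d
  layer 2 (clean gravel): t_2 = 8.52 × 0.28 / 13.09 = 0.1822 d
Total t = Σ t_i = 0.2047 days.

0.205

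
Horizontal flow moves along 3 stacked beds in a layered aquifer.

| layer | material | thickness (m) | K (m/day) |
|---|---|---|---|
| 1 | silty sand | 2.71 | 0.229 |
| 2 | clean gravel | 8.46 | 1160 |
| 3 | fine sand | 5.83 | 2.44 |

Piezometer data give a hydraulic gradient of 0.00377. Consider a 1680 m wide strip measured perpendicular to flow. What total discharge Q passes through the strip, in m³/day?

62200

Flow is parallel to layering, so each bed carries its own Darcy discharge and the transmissivities add.
Σ(K_i·b_i) = 0.229×2.71 + 1160×8.46 + 2.44×5.83 = 9828 m²/day.
Hydraulic gradient i = 0.00377.
Q = Σ(K_i·b_i) · W · i = 9828 × 1680 × 0.003770 = 62249 m³/day.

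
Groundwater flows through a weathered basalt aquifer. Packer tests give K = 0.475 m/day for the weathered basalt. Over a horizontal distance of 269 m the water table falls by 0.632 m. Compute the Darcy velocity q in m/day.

0.00112

Hydraulic gradient i = Δh / L = 0.632 / 269 = 0.002349.
Specific discharge q = K · i = 0.4750 × 0.002349 = 0.001116 m/day.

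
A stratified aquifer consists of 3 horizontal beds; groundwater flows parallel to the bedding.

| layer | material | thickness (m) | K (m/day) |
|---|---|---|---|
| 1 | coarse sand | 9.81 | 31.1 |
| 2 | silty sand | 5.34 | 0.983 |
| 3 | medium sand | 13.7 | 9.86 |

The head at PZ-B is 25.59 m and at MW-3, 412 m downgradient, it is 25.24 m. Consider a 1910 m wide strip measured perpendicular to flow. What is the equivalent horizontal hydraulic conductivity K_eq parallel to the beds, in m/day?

15.4

Flow is parallel to layering, so each bed carries its own Darcy discharge and the transmissivities add.
Σ(K_i·b_i) = 31.1×9.81 + 0.983×5.34 + 9.86×13.7 = 445.4 m²/day.
Total thickness b = 28.85 m, so K_eq = Σ(K_i·b_i)/b = 15.44 m/day.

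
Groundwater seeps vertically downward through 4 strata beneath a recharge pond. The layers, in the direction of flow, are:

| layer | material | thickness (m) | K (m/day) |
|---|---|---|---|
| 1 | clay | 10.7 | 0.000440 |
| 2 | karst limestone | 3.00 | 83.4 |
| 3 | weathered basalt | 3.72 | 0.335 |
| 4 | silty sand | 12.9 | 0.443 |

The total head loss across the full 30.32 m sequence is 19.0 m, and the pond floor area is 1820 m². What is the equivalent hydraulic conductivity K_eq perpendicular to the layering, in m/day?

0.00124

Flow is perpendicular to layering, so the layers act in series and the equivalent K is the thickness-weighted harmonic mean.
Total thickness L = 10.7 + 3.00 + 3.72 + 12.9 = 30.32 m.
Σ(b_i/K_i) = 10.7/0.000440 + 3.00/83.4 + 3.72/0.335 + 12.9/0.443 = 24358 d.
K_eq = L / Σ(b_i/K_i) = 30.32 / 24358 = 0.001245 m/day.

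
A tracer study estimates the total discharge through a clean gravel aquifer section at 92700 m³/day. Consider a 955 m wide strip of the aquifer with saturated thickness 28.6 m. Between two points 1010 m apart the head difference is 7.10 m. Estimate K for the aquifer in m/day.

Cross-sectional area A = 955 × 28.6 = 27313 m².
Hydraulic gradient i = Δh / L = 7.10 / 1010 = 0.007030.
From Q = K·A·i, K = Q / (A·i) = 92700 / (27313 × 0.007030) = 482.8 m/day.

483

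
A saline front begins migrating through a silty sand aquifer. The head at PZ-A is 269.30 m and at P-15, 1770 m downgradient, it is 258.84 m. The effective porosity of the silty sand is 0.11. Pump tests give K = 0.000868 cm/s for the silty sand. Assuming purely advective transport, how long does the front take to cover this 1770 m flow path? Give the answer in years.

120

Convert K: 0.000868 cm/s × 864 = 0.7500 m/day.
Hydraulic gradient i = (269.30 − 258.84) / 1770 = 10.46 / 1770 = 0.005910.
Darcy flux q = K · i = 0.7500 × 0.005910 = 0.004432 m/day.
Seepage velocity v = q / n_e = 0.004432 / 0.11 = 0.04029 m/day.
Travel time t = L / v = 1770 / 0.04029 = 43931 days = 120.3 years.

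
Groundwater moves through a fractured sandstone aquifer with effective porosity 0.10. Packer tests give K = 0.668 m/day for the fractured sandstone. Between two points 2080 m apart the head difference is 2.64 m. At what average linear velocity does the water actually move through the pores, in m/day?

Hydraulic gradient i = Δh / L = 2.64 / 2080 = 0.001269.
Darcy flux q = K · i = 0.6680 × 0.001269 = 0.0008478 m/day.
Seepage velocity v = q / n_e = 0.0008478 / 0.10 = 0.008478 m/day.

0.00848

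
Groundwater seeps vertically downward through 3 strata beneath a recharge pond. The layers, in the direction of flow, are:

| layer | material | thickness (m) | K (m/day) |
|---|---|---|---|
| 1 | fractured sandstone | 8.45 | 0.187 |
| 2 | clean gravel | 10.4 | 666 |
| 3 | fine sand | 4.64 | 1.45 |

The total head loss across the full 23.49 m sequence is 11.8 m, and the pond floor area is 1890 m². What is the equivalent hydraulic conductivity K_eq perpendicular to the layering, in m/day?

Flow is perpendicular to layering, so the layers act in series and the equivalent K is the thickness-weighted harmonic mean.
Total thickness L = 8.45 + 10.4 + 4.64 = 23.49 m.
Σ(b_i/K_i) = 8.45/0.187 + 10.4/666 + 4.64/1.45 = 48.40 d.
K_eq = L / Σ(b_i/K_i) = 23.49 / 48.40 = 0.4853 m/day.

0.485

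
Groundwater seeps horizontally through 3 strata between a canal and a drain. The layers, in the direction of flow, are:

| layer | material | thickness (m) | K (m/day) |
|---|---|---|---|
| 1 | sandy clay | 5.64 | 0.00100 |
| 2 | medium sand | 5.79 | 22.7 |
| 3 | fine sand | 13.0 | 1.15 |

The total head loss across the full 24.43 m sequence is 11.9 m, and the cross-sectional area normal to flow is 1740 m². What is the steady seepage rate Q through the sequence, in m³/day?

Flow is perpendicular to layering, so the layers act in series and the equivalent K is the thickness-weighted harmonic mean.
Total thickness L = 5.64 + 5.79 + 13.0 = 24.43 m.
Σ(b_i/K_i) = 5.64/0.00100 + 5.79/22.7 + 13.0/1.15 = 5652 d.
K_eq = L / Σ(b_i/K_i) = 24.43 / 5652 = 0.004323 m/day.
Q = K_eq · A · (Δh/L) = 0.004323 × 1740 × (11.9/24.43) = 3.664 m³/day.

3.66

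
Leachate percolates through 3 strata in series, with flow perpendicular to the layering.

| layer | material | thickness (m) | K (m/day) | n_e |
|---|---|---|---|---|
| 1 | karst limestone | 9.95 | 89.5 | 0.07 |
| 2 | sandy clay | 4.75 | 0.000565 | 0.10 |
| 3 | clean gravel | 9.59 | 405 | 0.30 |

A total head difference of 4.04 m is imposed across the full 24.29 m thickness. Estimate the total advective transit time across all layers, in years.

23.1

With flow normal to the layers, continuity requires the same specific discharge q through every layer.
Σ(b_i/K_i) = 9.95/89.5 + 4.75/0.000565 + 9.59/405 = 8407 d.
q = Δh / Σ(b_i/K_i) = 4.04 / 8407 = 0.0004805 m/day.
In each layer the seepage velocity is v_i = q/n_i, so the layer transit time is t_i = b_i·n_i / q:
  layer 1 (karst limestone): t_1 = 9.95 × 0.07 / 0.0004805 = 1449 d
  layer 2 (sandy clay): t_2 = 4.75 × 0.10 / 0.0004805 = 988.5 d
  layer 3 (clean gravel): t_3 = 9.59 × 0.30 / 0.0004805 = 5987 d
Total t = Σ t_i = 8425 days = 23.07 years.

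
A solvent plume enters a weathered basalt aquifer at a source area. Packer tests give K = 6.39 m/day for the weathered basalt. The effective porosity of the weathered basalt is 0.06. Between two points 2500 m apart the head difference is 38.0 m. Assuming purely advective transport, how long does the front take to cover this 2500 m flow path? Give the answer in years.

4.23

Hydraulic gradient i = Δh / L = 38.0 / 2500 = 0.01520.
Darcy flux q = K · i = 6.390 × 0.01520 = 0.09713 m/day.
Seepage velocity v = q / n_e = 0.09713 / 0.06 = 1.619 m/day.
Travel time t = L / v = 2500 / 1.619 = 1544 days = 4.228 years.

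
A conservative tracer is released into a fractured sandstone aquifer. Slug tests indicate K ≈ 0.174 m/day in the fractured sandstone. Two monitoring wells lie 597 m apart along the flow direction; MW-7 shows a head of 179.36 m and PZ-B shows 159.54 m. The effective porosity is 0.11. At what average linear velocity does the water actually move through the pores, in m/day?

0.0525

Hydraulic gradient i = (179.36 − 159.54) / 597 = 19.82 / 597 = 0.03320.
Darcy flux q = K · i = 0.1740 × 0.03320 = 0.005777 m/day.
Seepage velocity v = q / n_e = 0.005777 / 0.11 = 0.05252 m/day.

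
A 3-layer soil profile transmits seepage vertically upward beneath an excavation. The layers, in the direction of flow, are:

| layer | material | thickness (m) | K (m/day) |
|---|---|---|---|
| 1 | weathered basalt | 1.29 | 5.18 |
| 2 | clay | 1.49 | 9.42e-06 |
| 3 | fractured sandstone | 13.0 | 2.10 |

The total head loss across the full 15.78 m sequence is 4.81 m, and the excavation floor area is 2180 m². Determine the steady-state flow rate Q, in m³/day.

Flow is perpendicular to layering, so the layers act in series and the equivalent K is the thickness-weighted harmonic mean.
Total thickness L = 1.29 + 1.49 + 13.0 = 15.78 m.
Σ(b_i/K_i) = 1.29/5.18 + 1.49/9.42e-06 + 13.0/2.10 = 1.582e+05 d.
K_eq = L / Σ(b_i/K_i) = 15.78 / 1.582e+05 = 9.976e-05 m/day.
Q = K_eq · A · (Δh/L) = 9.976e-05 × 2180 × (4.81/15.78) = 0.06629 m³/day.

0.0663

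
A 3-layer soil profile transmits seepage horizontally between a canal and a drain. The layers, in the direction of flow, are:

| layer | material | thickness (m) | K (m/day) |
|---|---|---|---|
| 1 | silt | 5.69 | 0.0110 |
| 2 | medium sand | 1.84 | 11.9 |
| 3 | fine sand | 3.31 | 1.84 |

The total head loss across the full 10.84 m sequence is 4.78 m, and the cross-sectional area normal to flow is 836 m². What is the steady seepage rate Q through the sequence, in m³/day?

Flow is perpendicular to layering, so the layers act in series and the equivalent K is the thickness-weighted harmonic mean.
Total thickness L = 5.69 + 1.84 + 3.31 = 10.84 m.
Σ(b_i/K_i) = 5.69/0.0110 + 1.84/11.9 + 3.31/1.84 = 519.2 d.
K_eq = L / Σ(b_i/K_i) = 10.84 / 519.2 = 0.02088 m/day.
Q = K_eq · A · (Δh/L) = 0.02088 × 836 × (4.78/10.84) = 7.696 m³/day.

7.70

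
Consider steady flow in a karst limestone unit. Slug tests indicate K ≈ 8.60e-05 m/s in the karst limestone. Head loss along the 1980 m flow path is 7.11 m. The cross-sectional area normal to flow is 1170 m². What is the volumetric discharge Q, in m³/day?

31.2

Convert K: 8.60e-05 m/s × 86400 = 7.430 m/day.
Hydraulic gradient i = Δh / L = 7.11 / 1980 = 0.003591.
Darcy's law: Q = K · A · i = 7.430 × 1170 × 0.003591 = 31.22 m³/day.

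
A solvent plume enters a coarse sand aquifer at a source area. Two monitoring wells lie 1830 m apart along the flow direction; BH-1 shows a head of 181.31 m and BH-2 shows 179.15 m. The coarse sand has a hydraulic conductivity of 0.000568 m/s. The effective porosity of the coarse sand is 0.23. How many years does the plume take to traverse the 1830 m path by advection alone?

Convert K: 0.000568 m/s × 86400 = 49.08 m/day.
Hydraulic gradient i = (181.31 − 179.15) / 1830 = 2.16 / 1830 = 0.001180.
Darcy flux q = K · i = 49.08 × 0.001180 = 0.05792 m/day.
Seepage velocity v = q / n_e = 0.05792 / 0.23 = 0.2518 m/day.
Travel time t = L / v = 1830 / 0.2518 = 7266 days = 19.89 years.

19.9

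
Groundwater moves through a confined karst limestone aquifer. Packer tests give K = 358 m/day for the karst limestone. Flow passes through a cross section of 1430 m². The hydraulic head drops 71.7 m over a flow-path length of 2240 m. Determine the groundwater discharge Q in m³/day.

Hydraulic gradient i = Δh / L = 71.7 / 2240 = 0.03201.
Darcy's law: Q = K · A · i = 358.0 × 1430 × 0.03201 = 16387 m³/day.

16400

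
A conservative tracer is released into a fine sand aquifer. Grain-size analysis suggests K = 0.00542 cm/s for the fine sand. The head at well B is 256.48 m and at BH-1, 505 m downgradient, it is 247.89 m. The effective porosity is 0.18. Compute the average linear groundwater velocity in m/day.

Convert K: 0.00542 cm/s × 864 = 4.683 m/day.
Hydraulic gradient i = (256.48 − 247.89) / 505 = 8.59 / 505 = 0.01701.
Darcy flux q = K · i = 4.683 × 0.01701 = 0.07966 m/day.
Seepage velocity v = q / n_e = 0.07966 / 0.18 = 0.4425 m/day.

0.443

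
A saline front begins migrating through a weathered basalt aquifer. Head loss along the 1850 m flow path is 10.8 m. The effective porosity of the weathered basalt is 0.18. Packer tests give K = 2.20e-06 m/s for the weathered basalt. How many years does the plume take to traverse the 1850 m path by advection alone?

822

Convert K: 2.20e-06 m/s × 86400 = 0.1901 m/day.
Hydraulic gradient i = Δh / L = 10.8 / 1850 = 0.005838.
Darcy flux q = K · i = 0.1901 × 0.005838 = 0.001110 m/day.
Seepage velocity v = q / n_e = 0.001110 / 0.18 = 0.006165 m/day.
Travel time t = L / v = 1850 / 0.006165 = 3.001e+05 days = 821.6 years.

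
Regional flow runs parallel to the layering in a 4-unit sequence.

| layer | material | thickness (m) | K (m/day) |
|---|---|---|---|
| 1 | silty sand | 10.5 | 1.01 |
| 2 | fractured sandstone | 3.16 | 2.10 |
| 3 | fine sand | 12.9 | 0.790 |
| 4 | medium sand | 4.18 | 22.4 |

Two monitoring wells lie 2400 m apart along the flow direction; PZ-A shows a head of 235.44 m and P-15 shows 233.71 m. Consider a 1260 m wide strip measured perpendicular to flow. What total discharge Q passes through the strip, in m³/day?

110

Flow is parallel to layering, so each bed carries its own Darcy discharge and the transmissivities add.
Σ(K_i·b_i) = 1.01×10.5 + 2.10×3.16 + 0.790×12.9 + 22.4×4.18 = 121.1 m²/day.
Hydraulic gradient i = (235.44 − 233.71) / 2400 = 1.73 / 2400 = 0.0007208.
Q = Σ(K_i·b_i) · W · i = 121.1 × 1260 × 0.0007208 = 110.0 m³/day.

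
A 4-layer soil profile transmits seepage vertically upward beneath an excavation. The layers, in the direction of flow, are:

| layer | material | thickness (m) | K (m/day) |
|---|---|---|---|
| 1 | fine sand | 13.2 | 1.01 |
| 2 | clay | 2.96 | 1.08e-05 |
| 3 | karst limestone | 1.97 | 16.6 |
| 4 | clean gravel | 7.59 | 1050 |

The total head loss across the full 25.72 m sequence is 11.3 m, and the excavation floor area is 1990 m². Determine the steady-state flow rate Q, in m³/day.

0.0820

Flow is perpendicular to layering, so the layers act in series and the equivalent K is the thickness-weighted harmonic mean.
Total thickness L = 13.2 + 2.96 + 1.97 + 7.59 = 25.72 m.
Σ(b_i/K_i) = 13.2/1.01 + 2.96/1.08e-05 + 1.97/16.6 + 7.59/1050 = 2.741e+05 d.
K_eq = L / Σ(b_i/K_i) = 25.72 / 2.741e+05 = 9.384e-05 m/day.
Q = K_eq · A · (Δh/L) = 9.384e-05 × 1990 × (11.3/25.72) = 0.08204 m³/day.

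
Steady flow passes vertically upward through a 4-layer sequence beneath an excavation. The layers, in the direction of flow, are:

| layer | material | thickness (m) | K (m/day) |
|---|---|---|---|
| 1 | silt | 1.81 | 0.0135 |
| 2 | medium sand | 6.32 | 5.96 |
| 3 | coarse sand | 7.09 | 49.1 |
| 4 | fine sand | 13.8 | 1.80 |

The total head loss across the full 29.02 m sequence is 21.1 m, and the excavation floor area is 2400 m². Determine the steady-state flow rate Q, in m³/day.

Flow is perpendicular to layering, so the layers act in series and the equivalent K is the thickness-weighted harmonic mean.
Total thickness L = 1.81 + 6.32 + 7.09 + 13.8 = 29.02 m.
Σ(b_i/K_i) = 1.81/0.0135 + 6.32/5.96 + 7.09/49.1 + 13.8/1.80 = 142.9 d.
K_eq = L / Σ(b_i/K_i) = 29.02 / 142.9 = 0.2030 m/day.
Q = K_eq · A · (Δh/L) = 0.2030 × 2400 × (21.1/29.02) = 354.3 m³/day.

354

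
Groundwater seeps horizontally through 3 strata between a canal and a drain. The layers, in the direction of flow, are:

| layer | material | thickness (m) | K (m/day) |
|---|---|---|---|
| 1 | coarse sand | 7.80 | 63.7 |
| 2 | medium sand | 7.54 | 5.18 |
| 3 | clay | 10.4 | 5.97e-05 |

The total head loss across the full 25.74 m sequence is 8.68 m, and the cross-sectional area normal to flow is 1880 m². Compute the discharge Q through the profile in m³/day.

0.0937

Flow is perpendicular to layering, so the layers act in series and the equivalent K is the thickness-weighted harmonic mean.
Total thickness L = 7.80 + 7.54 + 10.4 = 25.74 m.
Σ(b_i/K_i) = 7.80/63.7 + 7.54/5.18 + 10.4/5.97e-05 = 1.742e+05 d.
K_eq = L / Σ(b_i/K_i) = 25.74 / 1.742e+05 = 0.0001478 m/day.
Q = K_eq · A · (Δh/L) = 0.0001478 × 1880 × (8.68/25.74) = 0.09367 m³/day.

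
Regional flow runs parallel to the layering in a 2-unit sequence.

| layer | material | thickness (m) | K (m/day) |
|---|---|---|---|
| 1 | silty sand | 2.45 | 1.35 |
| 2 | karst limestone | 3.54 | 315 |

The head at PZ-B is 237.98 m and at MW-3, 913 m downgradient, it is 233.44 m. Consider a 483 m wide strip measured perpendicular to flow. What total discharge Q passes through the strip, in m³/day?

2690

Flow is parallel to layering, so each bed carries its own Darcy discharge and the transmissivities add.
Σ(K_i·b_i) = 1.35×2.45 + 315×3.54 = 1118 m²/day.
Hydraulic gradient i = (237.98 − 233.44) / 913 = 4.54 / 913 = 0.004973.
Q = Σ(K_i·b_i) · W · i = 1118 × 483 × 0.004973 = 2686 m³/day.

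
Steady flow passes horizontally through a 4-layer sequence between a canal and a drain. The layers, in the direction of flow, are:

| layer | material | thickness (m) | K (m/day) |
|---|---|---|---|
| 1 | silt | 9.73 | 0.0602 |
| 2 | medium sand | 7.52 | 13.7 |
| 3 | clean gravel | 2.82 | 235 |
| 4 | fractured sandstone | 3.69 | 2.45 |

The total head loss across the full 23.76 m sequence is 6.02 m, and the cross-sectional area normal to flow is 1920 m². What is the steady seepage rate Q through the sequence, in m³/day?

Flow is perpendicular to layering, so the layers act in series and the equivalent K is the thickness-weighted harmonic mean.
Total thickness L = 9.73 + 7.52 + 2.82 + 3.69 = 23.76 m.
Σ(b_i/K_i) = 9.73/0.0602 + 7.52/13.7 + 2.82/235 + 3.69/2.45 = 163.7 d.
K_eq = L / Σ(b_i/K_i) = 23.76 / 163.7 = 0.1451 m/day.
Q = K_eq · A · (Δh/L) = 0.1451 × 1920 × (6.02/23.76) = 70.61 m³/day.

70.6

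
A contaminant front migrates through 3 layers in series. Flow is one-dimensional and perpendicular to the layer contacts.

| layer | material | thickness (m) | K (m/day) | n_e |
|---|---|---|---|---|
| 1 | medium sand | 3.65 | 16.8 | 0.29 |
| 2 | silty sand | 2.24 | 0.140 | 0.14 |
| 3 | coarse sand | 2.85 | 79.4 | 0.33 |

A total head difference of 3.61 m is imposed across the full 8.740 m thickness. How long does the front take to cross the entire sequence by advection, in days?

10.4

With flow normal to the layers, continuity requires the same specific discharge q through every layer.
Σ(b_i/K_i) = 3.65/16.8 + 2.24/0.140 + 2.85/79.4 = 16.25 d.
q = Δh / Σ(b_i/K_i) = 3.61 / 16.25 = 0.2221 m/day.
In each layer the seepage velocity is v_i = q/n_i, so the layer transit time is t_i = b_i·n_i / q:
  layer 1 (medium sand): t_1 = 3.65 × 0.29 / 0.2221 = 4.766 d
  layer 2 (silty sand): t_2 = 2.24 × 0.14 / 0.2221 = 1.412 d
  layer 3 (coarse sand): t_3 = 2.85 × 0.33 / 0.2221 = 4.234 d
Total t = Σ t_i = 10.41 days.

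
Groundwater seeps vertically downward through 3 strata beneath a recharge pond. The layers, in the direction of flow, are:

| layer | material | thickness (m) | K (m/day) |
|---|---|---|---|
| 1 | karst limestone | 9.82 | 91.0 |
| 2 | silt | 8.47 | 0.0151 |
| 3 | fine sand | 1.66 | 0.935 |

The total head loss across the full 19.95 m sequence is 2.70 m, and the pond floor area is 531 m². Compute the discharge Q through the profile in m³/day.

2.55

Flow is perpendicular to layering, so the layers act in series and the equivalent K is the thickness-weighted harmonic mean.
Total thickness L = 9.82 + 8.47 + 1.66 = 19.95 m.
Σ(b_i/K_i) = 9.82/91.0 + 8.47/0.0151 + 1.66/0.935 = 562.8 d.
K_eq = L / Σ(b_i/K_i) = 19.95 / 562.8 = 0.03545 m/day.
Q = K_eq · A · (Δh/L) = 0.03545 × 531 × (2.70/19.95) = 2.547 m³/day.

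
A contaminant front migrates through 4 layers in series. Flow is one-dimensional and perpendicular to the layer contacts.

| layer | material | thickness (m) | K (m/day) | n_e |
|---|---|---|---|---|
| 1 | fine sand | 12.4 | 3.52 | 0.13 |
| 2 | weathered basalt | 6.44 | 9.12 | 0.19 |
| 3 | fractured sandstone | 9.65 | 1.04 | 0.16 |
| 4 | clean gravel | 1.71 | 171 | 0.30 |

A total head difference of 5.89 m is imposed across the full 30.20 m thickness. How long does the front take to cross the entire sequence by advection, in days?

11.2

With flow normal to the layers, continuity requires the same specific discharge q through every layer.
Σ(b_i/K_i) = 12.4/3.52 + 6.44/9.12 + 9.65/1.04 + 1.71/171 = 13.52 d.
q = Δh / Σ(b_i/K_i) = 5.89 / 13.52 = 0.4357 m/day.
In each layer the seepage velocity is v_i = q/n_i, so the layer transit time is t_i = b_i·n_i / q:
  layer 1 (fine sand): t_1 = 12.4 × 0.13 / 0.4357 = 3.700 d
  layer 2 (weathered basalt): t_2 = 6.44 × 0.19 / 0.4357 = 2.808 d
  layer 3 (fractured sandstone): t_3 = 9.65 × 0.16 / 0.4357 = 3.544 d
  layer 4 (clean gravel): t_4 = 1.71 × 0.30 / 0.4357 = 1.177 d
Total t = Σ t_i = 11.23 days.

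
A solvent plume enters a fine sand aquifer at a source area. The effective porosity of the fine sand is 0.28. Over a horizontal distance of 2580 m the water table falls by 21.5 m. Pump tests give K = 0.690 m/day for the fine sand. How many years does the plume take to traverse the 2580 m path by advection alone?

Hydraulic gradient i = Δh / L = 21.5 / 2580 = 0.008333.
Darcy flux q = K · i = 0.6900 × 0.008333 = 0.005750 m/day.
Seepage velocity v = q / n_e = 0.005750 / 0.28 = 0.02054 m/day.
Travel time t = L / v = 2580 / 0.02054 = 1.256e+05 days = 344.0 years.

344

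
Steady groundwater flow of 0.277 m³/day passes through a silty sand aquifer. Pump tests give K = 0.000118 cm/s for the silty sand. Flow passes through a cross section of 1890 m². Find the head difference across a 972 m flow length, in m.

Convert K: 0.000118 cm/s × 864 = 0.1020 m/day.
From Q = K·A·i, i = Q / (K·A) = 0.277 / (0.1020 × 1890) = 0.001438.
Head loss Δh = i · L = 0.001438 × 972 = 1.397 m.

1.40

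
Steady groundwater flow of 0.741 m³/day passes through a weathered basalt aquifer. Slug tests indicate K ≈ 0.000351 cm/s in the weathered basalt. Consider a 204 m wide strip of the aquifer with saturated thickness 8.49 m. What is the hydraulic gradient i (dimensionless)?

0.00141

Convert K: 0.000351 cm/s × 864 = 0.3033 m/day.
Cross-sectional area A = 204 × 8.49 = 1732 m².
From Q = K·A·i, i = Q / (K·A) = 0.741 / (0.3033 × 1732) = 0.001411.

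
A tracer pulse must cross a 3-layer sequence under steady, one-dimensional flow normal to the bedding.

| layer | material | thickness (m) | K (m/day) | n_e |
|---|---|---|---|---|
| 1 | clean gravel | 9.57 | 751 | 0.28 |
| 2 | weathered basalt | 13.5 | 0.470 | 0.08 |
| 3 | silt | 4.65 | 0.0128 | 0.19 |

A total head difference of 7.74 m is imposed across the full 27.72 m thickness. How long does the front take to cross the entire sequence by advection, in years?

With flow normal to the layers, continuity requires the same specific discharge q through every layer.
Σ(b_i/K_i) = 9.57/751 + 13.5/0.470 + 4.65/0.0128 = 392.0 d.
q = Δh / Σ(b_i/K_i) = 7.74 / 392.0 = 0.01974 m/day.
In each layer the seepage velocity is v_i = q/n_i, so the layer transit time is t_i = b_i·n_i / q:
  layer 1 (clean gravel): t_1 = 9.57 × 0.28 / 0.01974 = 135.7 d
  layer 2 (weathered basalt): t_2 = 13.5 × 0.08 / 0.01974 = 54.70 d
  layer 3 (silt): t_3 = 4.65 × 0.19 / 0.01974 = 44.75 d
Total t = Σ t_i = 235.2 days = 0.6438 years.

0.644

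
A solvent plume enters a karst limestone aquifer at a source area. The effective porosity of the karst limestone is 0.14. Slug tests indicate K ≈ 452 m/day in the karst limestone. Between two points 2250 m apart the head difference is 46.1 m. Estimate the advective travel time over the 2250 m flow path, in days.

34.0

Hydraulic gradient i = Δh / L = 46.1 / 2250 = 0.02049.
Darcy flux q = K · i = 452.0 × 0.02049 = 9.261 m/day.
Seepage velocity v = q / n_e = 9.261 / 0.14 = 66.15 m/day.
Travel time t = L / v = 2250 / 66.15 = 34.01 days.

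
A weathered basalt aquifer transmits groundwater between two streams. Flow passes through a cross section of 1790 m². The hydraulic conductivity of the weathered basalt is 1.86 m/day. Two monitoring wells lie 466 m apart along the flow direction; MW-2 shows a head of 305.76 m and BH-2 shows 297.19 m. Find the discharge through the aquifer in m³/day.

61.2

Hydraulic gradient i = (305.76 − 297.19) / 466 = 8.57 / 466 = 0.01839.
Darcy's law: Q = K · A · i = 1.860 × 1790 × 0.01839 = 61.23 m³/day.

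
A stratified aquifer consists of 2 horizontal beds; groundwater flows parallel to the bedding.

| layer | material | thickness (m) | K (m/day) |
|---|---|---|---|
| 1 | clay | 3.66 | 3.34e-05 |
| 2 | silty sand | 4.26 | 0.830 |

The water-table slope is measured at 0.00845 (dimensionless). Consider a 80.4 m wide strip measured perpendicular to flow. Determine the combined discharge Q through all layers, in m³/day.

2.40

Flow is parallel to layering, so each bed carries its own Darcy discharge and the transmissivities add.
Σ(K_i·b_i) = 3.34e-05×3.66 + 0.830×4.26 = 3.536 m²/day.
Hydraulic gradient i = 0.00845.
Q = Σ(K_i·b_i) · W · i = 3.536 × 80.4 × 0.008450 = 2.402 m³/day.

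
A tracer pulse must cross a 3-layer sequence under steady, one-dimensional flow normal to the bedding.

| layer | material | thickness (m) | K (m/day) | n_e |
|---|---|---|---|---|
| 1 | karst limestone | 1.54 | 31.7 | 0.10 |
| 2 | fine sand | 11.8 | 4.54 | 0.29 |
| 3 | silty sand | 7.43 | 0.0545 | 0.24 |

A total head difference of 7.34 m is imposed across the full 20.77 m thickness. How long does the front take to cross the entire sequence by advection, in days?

101

With flow normal to the layers, continuity requires the same specific discharge q through every layer.
Σ(b_i/K_i) = 1.54/31.7 + 11.8/4.54 + 7.43/0.0545 = 139.0 d.
q = Δh / Σ(b_i/K_i) = 7.34 / 139.0 = 0.05281 m/day.
In each layer the seepage velocity is v_i = q/n_i, so the layer transit time is t_i = b_i·n_i / q:
  layer 1 (karst limestone): t_1 = 1.54 × 0.10 / 0.05281 = 2.916 d
  layer 2 (fine sand): t_2 = 11.8 × 0.29 / 0.05281 = 64.79 d
  layer 3 (silty sand): t_3 = 7.43 × 0.24 / 0.05281 = 33.76 d
Total t = Σ t_i = 101.5 days.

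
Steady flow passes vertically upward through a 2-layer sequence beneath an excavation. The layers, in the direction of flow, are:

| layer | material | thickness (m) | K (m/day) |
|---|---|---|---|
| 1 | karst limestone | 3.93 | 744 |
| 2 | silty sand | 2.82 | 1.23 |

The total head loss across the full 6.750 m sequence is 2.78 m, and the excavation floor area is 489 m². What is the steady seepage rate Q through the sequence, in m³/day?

Flow is perpendicular to layering, so the layers act in series and the equivalent K is the thickness-weighted harmonic mean.
Total thickness L = 3.93 + 2.82 = 6.750 m.
Σ(b_i/K_i) = 3.93/744 + 2.82/1.23 = 2.298 d.
K_eq = L / Σ(b_i/K_i) = 6.750 / 2.298 = 2.937 m/day.
Q = K_eq · A · (Δh/L) = 2.937 × 489 × (2.78/6.750) = 591.6 m³/day.

592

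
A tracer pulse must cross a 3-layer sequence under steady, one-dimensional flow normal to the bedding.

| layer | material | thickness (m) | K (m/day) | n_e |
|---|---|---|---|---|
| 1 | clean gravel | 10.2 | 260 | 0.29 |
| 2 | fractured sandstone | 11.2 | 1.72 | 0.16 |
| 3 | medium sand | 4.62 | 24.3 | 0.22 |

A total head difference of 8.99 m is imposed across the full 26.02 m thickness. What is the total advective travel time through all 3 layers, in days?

4.32

With flow normal to the layers, continuity requires the same specific discharge q through every layer.
Σ(b_i/K_i) = 10.2/260 + 11.2/1.72 + 4.62/24.3 = 6.741 d.
q = Δh / Σ(b_i/K_i) = 8.99 / 6.741 = 1.334 m/day.
In each layer the seepage velocity is v_i = q/n_i, so the layer transit time is t_i = b_i·n_i / q:
  layer 1 (clean gravel): t_1 = 10.2 × 0.29 / 1.334 = 2.218 d
  layer 2 (fractured sandstone): t_2 = 11.2 × 0.16 / 1.334 = 1.344 d
  layer 3 (medium sand): t_3 = 4.62 × 0.22 / 1.334 = 0.7621 d
Total t = Σ t_i = 4.324 days.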